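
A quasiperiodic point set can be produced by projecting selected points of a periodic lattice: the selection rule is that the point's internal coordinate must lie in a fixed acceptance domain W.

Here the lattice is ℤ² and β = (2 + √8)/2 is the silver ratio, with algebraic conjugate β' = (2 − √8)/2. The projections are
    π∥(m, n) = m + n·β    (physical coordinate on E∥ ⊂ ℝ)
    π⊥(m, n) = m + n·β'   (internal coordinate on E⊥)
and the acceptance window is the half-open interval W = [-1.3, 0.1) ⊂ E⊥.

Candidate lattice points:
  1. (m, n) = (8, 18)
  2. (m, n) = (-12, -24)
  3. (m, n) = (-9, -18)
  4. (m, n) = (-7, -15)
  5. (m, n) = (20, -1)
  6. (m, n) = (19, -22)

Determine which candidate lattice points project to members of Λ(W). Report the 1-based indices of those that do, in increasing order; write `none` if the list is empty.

4

Compute β' = (2−√8)/2 = -0.41421, so π⊥(m,n) = m -0.41421·n.
#1 (8,18): internal coord 8 + (18)·β' = +0.54416; +0.54416 ∉ [-1.3, 0.1) → out
#2 (-12,-24): internal coord -12 + (-24)·β' = -2.05887; -2.05887 ∉ [-1.3, 0.1) → out
#3 (-9,-18): internal coord -9 + (-18)·β' = -1.54416; -1.54416 ∉ [-1.3, 0.1) → out
#4 (-7,-15): internal coord -7 + (-15)·β' = -0.78680; -0.78680 ∈ [-1.3, 0.1) → IN Λ
#5 (20,-1): internal coord 20 + (-1)·β' = +20.41421; +20.41421 ∉ [-1.3, 0.1) → out
#6 (19,-22): internal coord 19 + (-22)·β' = +28.11270; +28.11270 ∉ [-1.3, 0.1) → out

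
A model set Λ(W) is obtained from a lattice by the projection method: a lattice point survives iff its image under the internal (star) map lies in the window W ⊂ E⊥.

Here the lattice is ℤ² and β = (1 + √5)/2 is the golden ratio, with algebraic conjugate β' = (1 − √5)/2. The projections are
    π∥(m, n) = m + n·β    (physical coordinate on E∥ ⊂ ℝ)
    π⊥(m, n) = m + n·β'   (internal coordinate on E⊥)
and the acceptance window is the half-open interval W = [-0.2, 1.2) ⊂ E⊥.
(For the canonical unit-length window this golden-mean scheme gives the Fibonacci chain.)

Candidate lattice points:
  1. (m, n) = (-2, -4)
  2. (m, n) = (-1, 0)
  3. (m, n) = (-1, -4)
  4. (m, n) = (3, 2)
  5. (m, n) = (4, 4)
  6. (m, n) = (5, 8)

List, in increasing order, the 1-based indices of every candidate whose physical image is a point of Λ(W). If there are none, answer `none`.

Numerically β ≈ 1.618034 and β' = −1/β ≈ -0.618034.
[1] lift (-2,-4): star map gives 0.472136; window check -0.2 ≤ 0.472136 < 1.2 is true → IN Λ
[2] lift (-1,0): star map gives -1.000000; window check -0.2 ≤ -1.000000 < 1.2 is false → out
[3] lift (-1,-4): star map gives 1.472136; window check -0.2 ≤ 1.472136 < 1.2 is false → out
[4] lift (3,2): star map gives 1.763932; window check -0.2 ≤ 1.763932 < 1.2 is false → out
[5] lift (4,4): star map gives 1.527864; window check -0.2 ≤ 1.527864 < 1.2 is false → out
[6] lift (5,8): star map gives 0.055728; window check -0.2 ≤ 0.055728 < 1.2 is true → IN Λ

1, 6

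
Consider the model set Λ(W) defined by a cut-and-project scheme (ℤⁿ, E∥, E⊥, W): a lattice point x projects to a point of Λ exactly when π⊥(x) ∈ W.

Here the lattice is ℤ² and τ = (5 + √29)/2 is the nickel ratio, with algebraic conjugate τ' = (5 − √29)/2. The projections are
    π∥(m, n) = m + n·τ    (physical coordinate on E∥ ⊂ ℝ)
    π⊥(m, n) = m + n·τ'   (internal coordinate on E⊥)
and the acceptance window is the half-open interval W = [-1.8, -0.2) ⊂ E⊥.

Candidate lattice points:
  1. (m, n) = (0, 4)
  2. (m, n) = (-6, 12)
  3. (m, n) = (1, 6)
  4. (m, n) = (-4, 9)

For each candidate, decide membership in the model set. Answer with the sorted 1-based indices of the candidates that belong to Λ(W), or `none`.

Compute τ' = (5−√29)/2 = -0.192582, so π⊥(m,n) = m -0.192582·n.
[1] lift (0,4): star map gives -0.770330; window check -1.8 ≤ -0.770330 < -0.2 is true → IN Λ
[2] lift (-6,12): star map gives -8.310989; window check -1.8 ≤ -8.310989 < -0.2 is false → out
[3] lift (1,6): star map gives -0.155494; window check -1.8 ≤ -0.155494 < -0.2 is false → out
[4] lift (-4,9): star map gives -5.733242; window check -1.8 ≤ -5.733242 < -0.2 is false → out

1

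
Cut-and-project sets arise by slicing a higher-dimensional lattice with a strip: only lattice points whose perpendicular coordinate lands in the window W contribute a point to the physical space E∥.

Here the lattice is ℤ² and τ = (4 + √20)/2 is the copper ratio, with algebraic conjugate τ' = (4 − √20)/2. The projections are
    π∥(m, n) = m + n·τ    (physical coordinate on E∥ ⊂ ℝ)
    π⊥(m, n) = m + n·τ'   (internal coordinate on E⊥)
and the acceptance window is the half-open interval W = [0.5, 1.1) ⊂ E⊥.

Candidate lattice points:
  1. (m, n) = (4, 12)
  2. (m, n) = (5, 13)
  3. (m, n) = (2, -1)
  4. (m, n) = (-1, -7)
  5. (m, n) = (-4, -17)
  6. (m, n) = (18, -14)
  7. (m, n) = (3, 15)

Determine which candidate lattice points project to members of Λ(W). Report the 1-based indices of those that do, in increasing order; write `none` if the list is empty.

4

Numerically τ ≈ 4.2361 and τ' = −1/τ ≈ -0.2361.
candidate 1: (m,n)=(4,12) → π∥ = 4+12·τ ≈ 54.8328, π⊥ = 4+12·τ' ≈ 1.1672 ∉ [0.5, 1.1) ⇒ out
candidate 2: (m,n)=(5,13) → π∥ = 5+13·τ ≈ 60.0689, π⊥ = 5+13·τ' ≈ 1.9311 ∉ [0.5, 1.1) ⇒ out
candidate 3: (m,n)=(2,-1) → π∥ = 2-1·τ ≈ -2.2361, π⊥ = 2-1·τ' ≈ 2.2361 ∉ [0.5, 1.1) ⇒ out
candidate 4: (m,n)=(-1,-7) → π∥ = -1-7·τ ≈ -30.6525, π⊥ = -1-7·τ' ≈ 0.6525 ∈ [0.5, 1.1) ⇒ IN Λ
candidate 5: (m,n)=(-4,-17) → π∥ = -4-17·τ ≈ -76.0132, π⊥ = -4-17·τ' ≈ 0.0132 ∉ [0.5, 1.1) ⇒ out
candidate 6: (m,n)=(18,-14) → π∥ = 18-14·τ ≈ -41.3050, π⊥ = 18-14·τ' ≈ 21.3050 ∉ [0.5, 1.1) ⇒ out
candidate 7: (m,n)=(3,15) → π∥ = 3+15·τ ≈ 66.5410, π⊥ = 3+15·τ' ≈ -0.5410 ∉ [0.5, 1.1) ⇒ out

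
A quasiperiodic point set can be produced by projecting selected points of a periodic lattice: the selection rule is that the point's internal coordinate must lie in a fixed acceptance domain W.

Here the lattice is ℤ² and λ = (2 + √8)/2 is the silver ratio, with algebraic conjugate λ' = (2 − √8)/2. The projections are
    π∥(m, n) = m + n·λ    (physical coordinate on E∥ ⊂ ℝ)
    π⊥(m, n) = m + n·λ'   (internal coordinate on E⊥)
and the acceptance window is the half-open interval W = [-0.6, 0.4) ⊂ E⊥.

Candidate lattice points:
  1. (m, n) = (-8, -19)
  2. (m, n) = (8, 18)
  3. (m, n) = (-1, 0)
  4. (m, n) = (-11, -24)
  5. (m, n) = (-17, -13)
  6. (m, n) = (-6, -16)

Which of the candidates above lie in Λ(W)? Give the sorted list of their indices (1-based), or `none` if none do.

λ' = (2−√8)/2 ≈ -0.41421.
candidate 1: (m,n)=(-8,-19) → π∥ = -8-19·λ ≈ -53.87006, π⊥ = -8-19·λ' ≈ -0.12994 ∈ [-0.6, 0.4) ⇒ IN Λ
candidate 2: (m,n)=(8,18) → π∥ = 8+18·λ ≈ 51.45584, π⊥ = 8+18·λ' ≈ 0.54416 ∉ [-0.6, 0.4) ⇒ out
candidate 3: (m,n)=(-1,0) → π∥ = -1+0·λ ≈ -1.00000, π⊥ = -1+0·λ' ≈ -1.00000 ∉ [-0.6, 0.4) ⇒ out
candidate 4: (m,n)=(-11,-24) → π∥ = -11-24·λ ≈ -68.94113, π⊥ = -11-24·λ' ≈ -1.05887 ∉ [-0.6, 0.4) ⇒ out
candidate 5: (m,n)=(-17,-13) → π∥ = -17-13·λ ≈ -48.38478, π⊥ = -17-13·λ' ≈ -11.61522 ∉ [-0.6, 0.4) ⇒ out
candidate 6: (m,n)=(-6,-16) → π∥ = -6-16·λ ≈ -44.62742, π⊥ = -6-16·λ' ≈ 0.62742 ∉ [-0.6, 0.4) ⇒ out

1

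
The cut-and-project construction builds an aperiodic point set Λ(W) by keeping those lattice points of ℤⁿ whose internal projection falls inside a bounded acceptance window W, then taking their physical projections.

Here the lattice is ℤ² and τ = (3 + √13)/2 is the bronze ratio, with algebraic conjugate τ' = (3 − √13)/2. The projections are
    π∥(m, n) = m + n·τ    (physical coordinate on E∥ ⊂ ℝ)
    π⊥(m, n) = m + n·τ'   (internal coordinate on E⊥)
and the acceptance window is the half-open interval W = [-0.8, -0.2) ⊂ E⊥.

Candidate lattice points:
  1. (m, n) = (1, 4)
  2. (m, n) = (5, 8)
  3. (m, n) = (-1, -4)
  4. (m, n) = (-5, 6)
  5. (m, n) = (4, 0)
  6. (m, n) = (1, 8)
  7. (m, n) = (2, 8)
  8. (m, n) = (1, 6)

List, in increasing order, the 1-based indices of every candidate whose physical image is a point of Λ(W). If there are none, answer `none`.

Compute τ' = (3−√13)/2 = -0.302776, so π⊥(m,n) = m -0.302776·n.
[1] lift (1,4): star map gives -0.211103; window check -0.8 ≤ -0.211103 < -0.2 is true → IN Λ
[2] lift (5,8): star map gives 2.577795; window check -0.8 ≤ 2.577795 < -0.2 is false → out
[3] lift (-1,-4): star map gives 0.211103; window check -0.8 ≤ 0.211103 < -0.2 is false → out
[4] lift (-5,6): star map gives -6.816654; window check -0.8 ≤ -6.816654 < -0.2 is false → out
[5] lift (4,0): star map gives 4.000000; window check -0.8 ≤ 4.000000 < -0.2 is false → out
[6] lift (1,8): star map gives -1.422205; window check -0.8 ≤ -1.422205 < -0.2 is false → out
[7] lift (2,8): star map gives -0.422205; window check -0.8 ≤ -0.422205 < -0.2 is true → IN Λ
[8] lift (1,6): star map gives -0.816654; window check -0.8 ≤ -0.816654 < -0.2 is false → out

1, 7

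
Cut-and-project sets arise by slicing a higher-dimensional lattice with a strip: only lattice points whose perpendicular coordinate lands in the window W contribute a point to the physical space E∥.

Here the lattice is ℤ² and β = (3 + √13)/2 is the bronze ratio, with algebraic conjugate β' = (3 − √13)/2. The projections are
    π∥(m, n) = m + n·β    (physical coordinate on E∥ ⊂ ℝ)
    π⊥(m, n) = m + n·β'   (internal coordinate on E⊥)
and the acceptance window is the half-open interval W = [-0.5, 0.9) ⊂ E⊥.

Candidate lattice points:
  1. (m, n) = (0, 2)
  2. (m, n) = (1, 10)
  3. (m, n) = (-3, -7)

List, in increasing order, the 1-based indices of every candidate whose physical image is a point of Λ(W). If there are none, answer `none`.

β' = (3−√13)/2 ≈ -0.302776.
candidate 1: (m,n)=(0,2) → π∥ = 0+2·β ≈ 6.605551, π⊥ = 0+2·β' ≈ -0.605551 ∉ [-0.5, 0.9) ⇒ out
candidate 2: (m,n)=(1,10) → π∥ = 1+10·β ≈ 34.027756, π⊥ = 1+10·β' ≈ -2.027756 ∉ [-0.5, 0.9) ⇒ out
candidate 3: (m,n)=(-3,-7) → π∥ = -3-7·β ≈ -26.119429, π⊥ = -3-7·β' ≈ -0.880571 ∉ [-0.5, 0.9) ⇒ out

none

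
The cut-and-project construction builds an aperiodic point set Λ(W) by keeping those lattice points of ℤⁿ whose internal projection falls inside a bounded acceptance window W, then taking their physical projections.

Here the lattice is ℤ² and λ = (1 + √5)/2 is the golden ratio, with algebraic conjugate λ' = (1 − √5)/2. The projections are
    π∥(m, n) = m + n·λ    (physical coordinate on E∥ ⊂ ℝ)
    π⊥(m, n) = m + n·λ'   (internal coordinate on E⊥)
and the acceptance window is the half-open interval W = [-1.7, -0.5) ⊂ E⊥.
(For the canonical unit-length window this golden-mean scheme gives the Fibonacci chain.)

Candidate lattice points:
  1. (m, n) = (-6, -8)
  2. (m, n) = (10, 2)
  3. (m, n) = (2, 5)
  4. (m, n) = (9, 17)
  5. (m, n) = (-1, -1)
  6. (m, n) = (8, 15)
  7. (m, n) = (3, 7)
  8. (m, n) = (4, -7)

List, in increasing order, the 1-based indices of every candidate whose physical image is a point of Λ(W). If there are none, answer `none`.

1, 3, 4, 6, 7

Numerically λ ≈ 1.6180 and λ' = −1/λ ≈ -0.6180.
#1 (-6,-8): internal coord -6 + (-8)·λ' = -1.0557; -1.0557 ∈ [-1.7, -0.5) → IN Λ
#2 (10,2): internal coord 10 + (2)·λ' = +8.7639; +8.7639 ∉ [-1.7, -0.5) → out
#3 (2,5): internal coord 2 + (5)·λ' = -1.0902; -1.0902 ∈ [-1.7, -0.5) → IN Λ
#4 (9,17): internal coord 9 + (17)·λ' = -1.5066; -1.5066 ∈ [-1.7, -0.5) → IN Λ
#5 (-1,-1): internal coord -1 + (-1)·λ' = -0.3820; -0.3820 ∉ [-1.7, -0.5) → out
#6 (8,15): internal coord 8 + (15)·λ' = -1.2705; -1.2705 ∈ [-1.7, -0.5) → IN Λ
#7 (3,7): internal coord 3 + (7)·λ' = -1.3262; -1.3262 ∈ [-1.7, -0.5) → IN Λ
#8 (4,-7): internal coord 4 + (-7)·λ' = +8.3262; +8.3262 ∉ [-1.7, -0.5) → out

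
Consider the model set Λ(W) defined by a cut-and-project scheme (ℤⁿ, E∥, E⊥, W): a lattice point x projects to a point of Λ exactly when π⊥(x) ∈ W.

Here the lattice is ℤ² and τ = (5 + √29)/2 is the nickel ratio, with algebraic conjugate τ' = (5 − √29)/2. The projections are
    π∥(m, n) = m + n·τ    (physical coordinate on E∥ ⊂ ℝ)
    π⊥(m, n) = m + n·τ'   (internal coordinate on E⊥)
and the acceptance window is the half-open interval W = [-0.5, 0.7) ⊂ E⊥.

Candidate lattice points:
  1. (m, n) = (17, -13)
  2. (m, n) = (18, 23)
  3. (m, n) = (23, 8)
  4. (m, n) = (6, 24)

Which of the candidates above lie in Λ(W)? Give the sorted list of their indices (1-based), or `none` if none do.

Compute τ' = (5−√29)/2 = -0.19258, so π⊥(m,n) = m -0.19258·n.
#1 (17,-13): internal coord 17 + (-13)·τ' = +19.50357; +19.50357 ∉ [-0.5, 0.7) → out
#2 (18,23): internal coord 18 + (23)·τ' = +13.57060; +13.57060 ∉ [-0.5, 0.7) → out
#3 (23,8): internal coord 23 + (8)·τ' = +21.45934; +21.45934 ∉ [-0.5, 0.7) → out
#4 (6,24): internal coord 6 + (24)·τ' = +1.37802; +1.37802 ∉ [-0.5, 0.7) → out

none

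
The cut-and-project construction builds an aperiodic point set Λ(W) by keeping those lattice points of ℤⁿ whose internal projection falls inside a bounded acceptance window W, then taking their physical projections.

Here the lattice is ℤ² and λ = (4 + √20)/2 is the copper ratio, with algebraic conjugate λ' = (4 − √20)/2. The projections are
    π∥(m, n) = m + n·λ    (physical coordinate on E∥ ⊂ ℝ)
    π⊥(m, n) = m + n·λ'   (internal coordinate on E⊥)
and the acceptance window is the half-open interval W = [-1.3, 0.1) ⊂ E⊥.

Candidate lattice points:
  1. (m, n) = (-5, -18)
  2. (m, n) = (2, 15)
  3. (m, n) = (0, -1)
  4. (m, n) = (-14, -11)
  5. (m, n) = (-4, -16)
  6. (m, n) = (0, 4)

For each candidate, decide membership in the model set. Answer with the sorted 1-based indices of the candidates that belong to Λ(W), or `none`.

Compute λ' = (4−√20)/2 = -0.23607, so π⊥(m,n) = m -0.23607·n.
[1] lift (-5,-18): star map gives -0.75078; window check -1.3 ≤ -0.75078 < 0.1 is true → IN Λ
[2] lift (2,15): star map gives -1.54102; window check -1.3 ≤ -1.54102 < 0.1 is false → out
[3] lift (0,-1): star map gives 0.23607; window check -1.3 ≤ 0.23607 < 0.1 is false → out
[4] lift (-14,-11): star map gives -11.40325; window check -1.3 ≤ -11.40325 < 0.1 is false → out
[5] lift (-4,-16): star map gives -0.22291; window check -1.3 ≤ -0.22291 < 0.1 is true → IN Λ
[6] lift (0,4): star map gives -0.94427; window check -1.3 ≤ -0.94427 < 0.1 is true → IN Λ

1, 5, 6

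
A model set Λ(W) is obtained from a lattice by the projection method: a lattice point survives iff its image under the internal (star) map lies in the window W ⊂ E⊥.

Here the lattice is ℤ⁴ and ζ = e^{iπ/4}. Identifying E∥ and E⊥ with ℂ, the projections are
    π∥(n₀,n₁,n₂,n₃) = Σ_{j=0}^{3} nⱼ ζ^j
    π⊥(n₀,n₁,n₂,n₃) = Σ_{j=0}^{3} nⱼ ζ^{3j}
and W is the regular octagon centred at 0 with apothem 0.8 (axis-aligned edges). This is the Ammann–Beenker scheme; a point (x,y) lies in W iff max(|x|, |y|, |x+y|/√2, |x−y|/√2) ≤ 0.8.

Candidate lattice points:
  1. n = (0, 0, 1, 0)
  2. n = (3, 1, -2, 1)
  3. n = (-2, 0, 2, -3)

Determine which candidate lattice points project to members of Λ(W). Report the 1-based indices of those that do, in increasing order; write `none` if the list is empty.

With ζ = e^{iπ/4} the internal vectors are ζ^0,ζ^3,ζ^6,ζ^9.
candidate 1: n = (0, 0, 1, 0) → π⊥ ≈ (+0.00000, -1.00000); max(|x|,|y|,|x±y|/√2) = 1.00000 > 0.8 ⇒ ∉ W
candidate 2: n = (3, 1, -2, 1) → π⊥ ≈ (+3.00000, +3.41421); max(|x|,|y|,|x±y|/√2) = 4.53553 > 0.8 ⇒ ∉ W
candidate 3: n = (-2, 0, 2, -3) → π⊥ ≈ (-4.12132, -4.12132); max(|x|,|y|,|x±y|/√2) = 5.82843 > 0.8 ⇒ ∉ W

none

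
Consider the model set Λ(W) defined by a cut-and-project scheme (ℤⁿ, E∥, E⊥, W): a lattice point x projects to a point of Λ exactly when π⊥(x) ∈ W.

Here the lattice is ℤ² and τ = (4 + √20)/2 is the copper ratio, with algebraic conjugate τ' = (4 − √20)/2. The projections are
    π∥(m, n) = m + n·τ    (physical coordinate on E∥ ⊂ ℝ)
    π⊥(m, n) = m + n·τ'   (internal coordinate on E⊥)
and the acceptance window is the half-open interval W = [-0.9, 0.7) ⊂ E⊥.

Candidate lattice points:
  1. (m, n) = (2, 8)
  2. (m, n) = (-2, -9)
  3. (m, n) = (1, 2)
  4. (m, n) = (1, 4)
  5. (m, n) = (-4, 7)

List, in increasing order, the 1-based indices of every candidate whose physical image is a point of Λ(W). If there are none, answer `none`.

1, 2, 3, 4

Compute τ' = (4−√20)/2 = -0.2361, so π⊥(m,n) = m -0.2361·n.
#1 (2,8): internal coord 2 + (8)·τ' = +0.1115; +0.1115 ∈ [-0.9, 0.7) → IN Λ
#2 (-2,-9): internal coord -2 + (-9)·τ' = +0.1246; +0.1246 ∈ [-0.9, 0.7) → IN Λ
#3 (1,2): internal coord 1 + (2)·τ' = +0.5279; +0.5279 ∈ [-0.9, 0.7) → IN Λ
#4 (1,4): internal coord 1 + (4)·τ' = +0.0557; +0.0557 ∈ [-0.9, 0.7) → IN Λ
#5 (-4,7): internal coord -4 + (7)·τ' = -5.6525; -5.6525 ∉ [-0.9, 0.7) → out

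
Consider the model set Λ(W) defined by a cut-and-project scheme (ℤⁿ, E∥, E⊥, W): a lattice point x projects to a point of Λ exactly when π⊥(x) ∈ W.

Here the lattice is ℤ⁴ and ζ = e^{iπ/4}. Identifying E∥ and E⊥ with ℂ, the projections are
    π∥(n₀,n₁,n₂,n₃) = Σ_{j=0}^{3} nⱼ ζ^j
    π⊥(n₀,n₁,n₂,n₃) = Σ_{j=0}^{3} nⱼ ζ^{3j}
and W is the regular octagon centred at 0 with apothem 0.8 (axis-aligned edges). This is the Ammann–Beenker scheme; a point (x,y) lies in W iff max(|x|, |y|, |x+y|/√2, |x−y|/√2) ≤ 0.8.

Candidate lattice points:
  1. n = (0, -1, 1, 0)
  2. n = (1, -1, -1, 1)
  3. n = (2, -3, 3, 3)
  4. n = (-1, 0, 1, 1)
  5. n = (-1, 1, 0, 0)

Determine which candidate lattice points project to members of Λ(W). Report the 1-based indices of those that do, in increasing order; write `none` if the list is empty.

With ζ = e^{iπ/4} the internal vectors are ζ^0,ζ^3,ζ^6,ζ^9.
candidate 1: n = (0, -1, 1, 0) → π⊥ ≈ (+0.707107, -1.707107); max(|x|,|y|,|x±y|/√2) = 1.707107 > 0.8 ⇒ ∉ W
candidate 2: n = (1, -1, -1, 1) → π⊥ ≈ (+2.414214, +1.000000); max(|x|,|y|,|x±y|/√2) = 2.414214 > 0.8 ⇒ ∉ W
candidate 3: n = (2, -3, 3, 3) → π⊥ ≈ (+6.242641, -3.000000); max(|x|,|y|,|x±y|/√2) = 6.535534 > 0.8 ⇒ ∉ W
candidate 4: n = (-1, 0, 1, 1) → π⊥ ≈ (-0.292893, -0.292893); max(|x|,|y|,|x±y|/√2) = 0.414214 ≤ 0.8 ⇒ ∈ W
candidate 5: n = (-1, 1, 0, 0) → π⊥ ≈ (-1.707107, +0.707107); max(|x|,|y|,|x±y|/√2) = 1.707107 > 0.8 ⇒ ∉ W

4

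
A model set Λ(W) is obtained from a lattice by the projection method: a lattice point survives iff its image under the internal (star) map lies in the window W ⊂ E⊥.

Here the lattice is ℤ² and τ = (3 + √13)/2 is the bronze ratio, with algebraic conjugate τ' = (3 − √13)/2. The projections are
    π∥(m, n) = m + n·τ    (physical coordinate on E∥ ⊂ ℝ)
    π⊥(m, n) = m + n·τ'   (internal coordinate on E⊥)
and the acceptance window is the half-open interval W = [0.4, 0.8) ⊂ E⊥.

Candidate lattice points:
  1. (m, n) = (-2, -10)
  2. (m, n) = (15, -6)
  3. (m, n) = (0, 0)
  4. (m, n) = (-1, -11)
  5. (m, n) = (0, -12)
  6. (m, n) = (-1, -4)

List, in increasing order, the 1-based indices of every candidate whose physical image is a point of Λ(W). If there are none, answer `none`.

none

Numerically τ ≈ 3.302776 and τ' = −1/τ ≈ -0.302776.
candidate 1: (m,n)=(-2,-10) → π∥ = -2-10·τ ≈ -35.027756, π⊥ = -2-10·τ' ≈ 1.027756 ∉ [0.4, 0.8) ⇒ out
candidate 2: (m,n)=(15,-6) → π∥ = 15-6·τ ≈ -4.816654, π⊥ = 15-6·τ' ≈ 16.816654 ∉ [0.4, 0.8) ⇒ out
candidate 3: (m,n)=(0,0) → π∥ = 0+0·τ ≈ 0.000000, π⊥ = 0+0·τ' ≈ 0.000000 ∉ [0.4, 0.8) ⇒ out
candidate 4: (m,n)=(-1,-11) → π∥ = -1-11·τ ≈ -37.330532, π⊥ = -1-11·τ' ≈ 2.330532 ∉ [0.4, 0.8) ⇒ out
candidate 5: (m,n)=(0,-12) → π∥ = 0-12·τ ≈ -39.633308, π⊥ = 0-12·τ' ≈ 3.633308 ∉ [0.4, 0.8) ⇒ out
candidate 6: (m,n)=(-1,-4) → π∥ = -1-4·τ ≈ -14.211103, π⊥ = -1-4·τ' ≈ 0.211103 ∉ [0.4, 0.8) ⇒ out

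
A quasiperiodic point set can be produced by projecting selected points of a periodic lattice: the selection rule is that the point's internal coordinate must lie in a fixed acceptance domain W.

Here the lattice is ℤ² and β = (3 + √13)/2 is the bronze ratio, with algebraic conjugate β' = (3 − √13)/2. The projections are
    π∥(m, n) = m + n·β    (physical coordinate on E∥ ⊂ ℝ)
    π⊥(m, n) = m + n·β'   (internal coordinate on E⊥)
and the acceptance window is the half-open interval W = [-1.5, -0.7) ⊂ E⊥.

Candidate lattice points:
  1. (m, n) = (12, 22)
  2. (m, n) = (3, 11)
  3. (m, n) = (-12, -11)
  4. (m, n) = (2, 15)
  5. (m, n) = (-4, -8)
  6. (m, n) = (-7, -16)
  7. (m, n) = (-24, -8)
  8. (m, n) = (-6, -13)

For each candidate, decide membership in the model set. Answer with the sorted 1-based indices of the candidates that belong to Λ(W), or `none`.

Numerically β ≈ 3.302776 and β' = −1/β ≈ -0.302776.
[1] lift (12,22): star map gives 5.338936; window check -1.5 ≤ 5.338936 < -0.7 is false → out
[2] lift (3,11): star map gives -0.330532; window check -1.5 ≤ -0.330532 < -0.7 is false → out
[3] lift (-12,-11): star map gives -8.669468; window check -1.5 ≤ -8.669468 < -0.7 is false → out
[4] lift (2,15): star map gives -2.541635; window check -1.5 ≤ -2.541635 < -0.7 is false → out
[5] lift (-4,-8): star map gives -1.577795; window check -1.5 ≤ -1.577795 < -0.7 is false → out
[6] lift (-7,-16): star map gives -2.155590; window check -1.5 ≤ -2.155590 < -0.7 is false → out
[7] lift (-24,-8): star map gives -21.577795; window check -1.5 ≤ -21.577795 < -0.7 is false → out
[8] lift (-6,-13): star map gives -2.063917; window check -1.5 ≤ -2.063917 < -0.7 is false → out

none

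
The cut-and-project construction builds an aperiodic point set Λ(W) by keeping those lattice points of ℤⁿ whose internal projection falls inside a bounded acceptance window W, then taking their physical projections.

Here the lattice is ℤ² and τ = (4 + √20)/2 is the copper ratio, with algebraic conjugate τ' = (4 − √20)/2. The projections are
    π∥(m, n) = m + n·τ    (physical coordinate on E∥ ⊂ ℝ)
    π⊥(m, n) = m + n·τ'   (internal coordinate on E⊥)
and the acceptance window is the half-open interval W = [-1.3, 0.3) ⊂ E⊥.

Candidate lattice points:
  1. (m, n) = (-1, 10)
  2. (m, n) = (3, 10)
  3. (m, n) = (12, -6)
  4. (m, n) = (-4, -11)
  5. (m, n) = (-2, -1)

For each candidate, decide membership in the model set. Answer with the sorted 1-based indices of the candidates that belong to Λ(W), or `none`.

Numerically τ ≈ 4.2361 and τ' = −1/τ ≈ -0.2361.
[1] lift (-1,10): star map gives -3.3607; window check -1.3 ≤ -3.3607 < 0.3 is false → out
[2] lift (3,10): star map gives 0.6393; window check -1.3 ≤ 0.6393 < 0.3 is false → out
[3] lift (12,-6): star map gives 13.4164; window check -1.3 ≤ 13.4164 < 0.3 is false → out
[4] lift (-4,-11): star map gives -1.4033; window check -1.3 ≤ -1.4033 < 0.3 is false → out
[5] lift (-2,-1): star map gives -1.7639; window check -1.3 ≤ -1.7639 < 0.3 is false → out

none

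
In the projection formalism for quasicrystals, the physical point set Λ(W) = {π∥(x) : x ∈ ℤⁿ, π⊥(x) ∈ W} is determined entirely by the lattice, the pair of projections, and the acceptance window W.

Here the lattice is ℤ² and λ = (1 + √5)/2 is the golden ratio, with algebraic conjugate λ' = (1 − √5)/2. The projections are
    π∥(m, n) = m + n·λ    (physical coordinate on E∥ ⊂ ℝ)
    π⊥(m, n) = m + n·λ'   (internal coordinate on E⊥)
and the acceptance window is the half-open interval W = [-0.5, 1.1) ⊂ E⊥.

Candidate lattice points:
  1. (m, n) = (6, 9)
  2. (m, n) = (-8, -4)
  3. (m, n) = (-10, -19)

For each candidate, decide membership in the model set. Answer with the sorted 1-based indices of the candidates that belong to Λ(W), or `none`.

1

Compute λ' = (1−√5)/2 = -0.618034, so π⊥(m,n) = m -0.618034·n.
#1 (6,9): internal coord 6 + (9)·λ' = +0.437694; +0.437694 ∈ [-0.5, 1.1) → IN Λ
#2 (-8,-4): internal coord -8 + (-4)·λ' = -5.527864; -5.527864 ∉ [-0.5, 1.1) → out
#3 (-10,-19): internal coord -10 + (-19)·λ' = +1.742646; +1.742646 ∉ [-0.5, 1.1) → out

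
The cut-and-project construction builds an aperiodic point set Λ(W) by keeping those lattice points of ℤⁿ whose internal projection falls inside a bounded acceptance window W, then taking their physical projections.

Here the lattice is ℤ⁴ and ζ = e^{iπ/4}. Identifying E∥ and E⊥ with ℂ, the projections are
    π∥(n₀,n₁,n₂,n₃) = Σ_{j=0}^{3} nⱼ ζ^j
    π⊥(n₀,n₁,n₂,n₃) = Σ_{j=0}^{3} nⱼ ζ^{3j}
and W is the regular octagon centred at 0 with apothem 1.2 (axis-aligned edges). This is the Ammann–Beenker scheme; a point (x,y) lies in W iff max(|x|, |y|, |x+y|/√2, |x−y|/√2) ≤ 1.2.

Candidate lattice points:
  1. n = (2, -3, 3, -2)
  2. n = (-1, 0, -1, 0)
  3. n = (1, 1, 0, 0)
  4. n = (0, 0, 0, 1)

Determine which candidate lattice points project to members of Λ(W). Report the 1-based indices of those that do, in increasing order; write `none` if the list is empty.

3, 4

π⊥(n) = n₀ + n₁ζ³ + n₂ζ⁶ + n₃ζ⁹ where ζ = e^{iπ/4}.
candidate 1: n = (2, -3, 3, -2) → π⊥ ≈ (+2.70711, -6.53553); max(|x|,|y|,|x±y|/√2) = 6.53553 > 1.2 ⇒ ∉ W
candidate 2: n = (-1, 0, -1, 0) → π⊥ ≈ (-1.00000, +1.00000); max(|x|,|y|,|x±y|/√2) = 1.41421 > 1.2 ⇒ ∉ W
candidate 3: n = (1, 1, 0, 0) → π⊥ ≈ (+0.29289, +0.70711); max(|x|,|y|,|x±y|/√2) = 0.70711 ≤ 1.2 ⇒ ∈ W
candidate 4: n = (0, 0, 0, 1) → π⊥ ≈ (+0.70711, +0.70711); max(|x|,|y|,|x±y|/√2) = 1.00000 ≤ 1.2 ⇒ ∈ W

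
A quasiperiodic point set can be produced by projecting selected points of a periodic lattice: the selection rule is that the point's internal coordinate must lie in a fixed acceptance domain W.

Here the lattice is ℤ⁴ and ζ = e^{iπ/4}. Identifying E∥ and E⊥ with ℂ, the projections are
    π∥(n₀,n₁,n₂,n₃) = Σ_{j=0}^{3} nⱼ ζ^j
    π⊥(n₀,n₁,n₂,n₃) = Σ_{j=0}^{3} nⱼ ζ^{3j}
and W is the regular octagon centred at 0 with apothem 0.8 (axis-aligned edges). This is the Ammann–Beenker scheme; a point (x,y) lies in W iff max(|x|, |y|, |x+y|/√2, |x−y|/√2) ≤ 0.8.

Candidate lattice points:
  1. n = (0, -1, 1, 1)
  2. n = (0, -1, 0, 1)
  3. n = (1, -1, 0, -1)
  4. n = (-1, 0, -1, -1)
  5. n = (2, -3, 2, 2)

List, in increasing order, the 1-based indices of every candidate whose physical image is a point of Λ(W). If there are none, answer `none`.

none

With ζ = e^{iπ/4} the internal vectors are ζ^0,ζ^3,ζ^6,ζ^9.
candidate 1: n = (0, -1, 1, 1) → π⊥ ≈ (+1.41421, -1.00000); max(|x|,|y|,|x±y|/√2) = 1.70711 > 0.8 ⇒ ∉ W
candidate 2: n = (0, -1, 0, 1) → π⊥ ≈ (+1.41421, +0.00000); max(|x|,|y|,|x±y|/√2) = 1.41421 > 0.8 ⇒ ∉ W
candidate 3: n = (1, -1, 0, -1) → π⊥ ≈ (+1.00000, -1.41421); max(|x|,|y|,|x±y|/√2) = 1.70711 > 0.8 ⇒ ∉ W
candidate 4: n = (-1, 0, -1, -1) → π⊥ ≈ (-1.70711, +0.29289); max(|x|,|y|,|x±y|/√2) = 1.70711 > 0.8 ⇒ ∉ W
candidate 5: n = (2, -3, 2, 2) → π⊥ ≈ (+5.53553, -2.70711); max(|x|,|y|,|x±y|/√2) = 5.82843 > 0.8 ⇒ ∉ W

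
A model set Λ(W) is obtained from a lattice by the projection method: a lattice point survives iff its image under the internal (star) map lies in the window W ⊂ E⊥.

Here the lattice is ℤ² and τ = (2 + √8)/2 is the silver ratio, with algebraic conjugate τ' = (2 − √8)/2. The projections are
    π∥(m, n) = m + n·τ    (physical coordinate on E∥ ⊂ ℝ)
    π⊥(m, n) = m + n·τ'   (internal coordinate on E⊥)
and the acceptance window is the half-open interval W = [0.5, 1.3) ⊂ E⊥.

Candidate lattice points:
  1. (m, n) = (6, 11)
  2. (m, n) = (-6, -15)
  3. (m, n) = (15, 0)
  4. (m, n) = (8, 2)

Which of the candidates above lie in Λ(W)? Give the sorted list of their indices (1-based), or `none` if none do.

none

Compute τ' = (2−√8)/2 = -0.41421, so π⊥(m,n) = m -0.41421·n.
#1 (6,11): internal coord 6 + (11)·τ' = +1.44365; +1.44365 ∉ [0.5, 1.3) → out
#2 (-6,-15): internal coord -6 + (-15)·τ' = +0.21320; +0.21320 ∉ [0.5, 1.3) → out
#3 (15,0): internal coord 15 + (0)·τ' = +15.00000; +15.00000 ∉ [0.5, 1.3) → out
#4 (8,2): internal coord 8 + (2)·τ' = +7.17157; +7.17157 ∉ [0.5, 1.3) → out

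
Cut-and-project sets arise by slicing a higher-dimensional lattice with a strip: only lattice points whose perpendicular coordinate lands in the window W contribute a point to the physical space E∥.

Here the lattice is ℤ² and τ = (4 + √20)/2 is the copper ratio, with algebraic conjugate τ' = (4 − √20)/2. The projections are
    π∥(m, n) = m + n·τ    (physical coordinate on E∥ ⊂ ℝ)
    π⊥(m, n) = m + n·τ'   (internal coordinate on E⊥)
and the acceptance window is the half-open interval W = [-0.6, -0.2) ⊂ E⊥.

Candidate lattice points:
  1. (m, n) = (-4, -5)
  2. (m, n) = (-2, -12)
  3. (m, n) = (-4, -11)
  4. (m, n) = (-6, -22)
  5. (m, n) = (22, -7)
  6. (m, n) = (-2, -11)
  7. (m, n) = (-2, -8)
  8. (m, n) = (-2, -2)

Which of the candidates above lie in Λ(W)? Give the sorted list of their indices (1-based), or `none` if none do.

none

Numerically τ ≈ 4.23607 and τ' = −1/τ ≈ -0.23607.
candidate 1: (m,n)=(-4,-5) → π∥ = -4-5·τ ≈ -25.18034, π⊥ = -4-5·τ' ≈ -2.81966 ∉ [-0.6, -0.2) ⇒ out
candidate 2: (m,n)=(-2,-12) → π∥ = -2-12·τ ≈ -52.83282, π⊥ = -2-12·τ' ≈ 0.83282 ∉ [-0.6, -0.2) ⇒ out
candidate 3: (m,n)=(-4,-11) → π∥ = -4-11·τ ≈ -50.59675, π⊥ = -4-11·τ' ≈ -1.40325 ∉ [-0.6, -0.2) ⇒ out
candidate 4: (m,n)=(-6,-22) → π∥ = -6-22·τ ≈ -99.19350, π⊥ = -6-22·τ' ≈ -0.80650 ∉ [-0.6, -0.2) ⇒ out
candidate 5: (m,n)=(22,-7) → π∥ = 22-7·τ ≈ -7.65248, π⊥ = 22-7·τ' ≈ 23.65248 ∉ [-0.6, -0.2) ⇒ out
candidate 6: (m,n)=(-2,-11) → π∥ = -2-11·τ ≈ -48.59675, π⊥ = -2-11·τ' ≈ 0.59675 ∉ [-0.6, -0.2) ⇒ out
candidate 7: (m,n)=(-2,-8) → π∥ = -2-8·τ ≈ -35.88854, π⊥ = -2-8·τ' ≈ -0.11146 ∉ [-0.6, -0.2) ⇒ out
candidate 8: (m,n)=(-2,-2) → π∥ = -2-2·τ ≈ -10.47214, π⊥ = -2-2·τ' ≈ -1.52786 ∉ [-0.6, -0.2) ⇒ out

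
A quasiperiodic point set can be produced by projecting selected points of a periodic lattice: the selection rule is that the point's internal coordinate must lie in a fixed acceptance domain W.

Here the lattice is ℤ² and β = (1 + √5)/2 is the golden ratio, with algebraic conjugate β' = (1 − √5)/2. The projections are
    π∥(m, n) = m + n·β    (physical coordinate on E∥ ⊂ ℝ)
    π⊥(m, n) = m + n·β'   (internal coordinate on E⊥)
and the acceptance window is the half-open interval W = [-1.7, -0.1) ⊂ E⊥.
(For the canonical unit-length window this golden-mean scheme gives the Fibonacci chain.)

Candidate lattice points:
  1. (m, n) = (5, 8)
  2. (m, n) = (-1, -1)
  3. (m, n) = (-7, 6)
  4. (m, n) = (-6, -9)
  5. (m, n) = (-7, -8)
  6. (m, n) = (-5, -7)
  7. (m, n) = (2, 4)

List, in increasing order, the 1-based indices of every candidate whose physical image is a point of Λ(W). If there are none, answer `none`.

2, 4, 6, 7

Numerically β ≈ 1.618034 and β' = −1/β ≈ -0.618034.
[1] lift (5,8): star map gives 0.055728; window check -1.7 ≤ 0.055728 < -0.1 is false → out
[2] lift (-1,-1): star map gives -0.381966; window check -1.7 ≤ -0.381966 < -0.1 is true → IN Λ
[3] lift (-7,6): star map gives -10.708204; window check -1.7 ≤ -10.708204 < -0.1 is false → out
[4] lift (-6,-9): star map gives -0.437694; window check -1.7 ≤ -0.437694 < -0.1 is true → IN Λ
[5] lift (-7,-8): star map gives -2.055728; window check -1.7 ≤ -2.055728 < -0.1 is false → out
[6] lift (-5,-7): star map gives -0.673762; window check -1.7 ≤ -0.673762 < -0.1 is true → IN Λ
[7] lift (2,4): star map gives -0.472136; window check -1.7 ≤ -0.472136 < -0.1 is true → IN Λ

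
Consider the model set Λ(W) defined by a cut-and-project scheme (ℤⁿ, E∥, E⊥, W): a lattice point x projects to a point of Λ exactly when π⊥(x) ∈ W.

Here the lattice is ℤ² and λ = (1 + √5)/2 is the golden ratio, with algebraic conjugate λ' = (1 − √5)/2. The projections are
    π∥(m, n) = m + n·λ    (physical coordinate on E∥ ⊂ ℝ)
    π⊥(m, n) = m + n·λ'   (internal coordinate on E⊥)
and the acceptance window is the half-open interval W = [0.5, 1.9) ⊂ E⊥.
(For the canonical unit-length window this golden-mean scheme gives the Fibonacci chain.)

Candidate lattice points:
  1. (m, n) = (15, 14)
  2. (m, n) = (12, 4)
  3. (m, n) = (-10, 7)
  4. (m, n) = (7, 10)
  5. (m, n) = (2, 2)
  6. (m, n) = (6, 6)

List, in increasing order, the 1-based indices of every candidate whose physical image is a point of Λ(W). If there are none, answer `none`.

Compute λ' = (1−√5)/2 = -0.61803, so π⊥(m,n) = m -0.61803·n.
[1] lift (15,14): star map gives 6.34752; window check 0.5 ≤ 6.34752 < 1.9 is false → out
[2] lift (12,4): star map gives 9.52786; window check 0.5 ≤ 9.52786 < 1.9 is false → out
[3] lift (-10,7): star map gives -14.32624; window check 0.5 ≤ -14.32624 < 1.9 is false → out
[4] lift (7,10): star map gives 0.81966; window check 0.5 ≤ 0.81966 < 1.9 is true → IN Λ
[5] lift (2,2): star map gives 0.76393; window check 0.5 ≤ 0.76393 < 1.9 is true → IN Λ
[6] lift (6,6): star map gives 2.29180; window check 0.5 ≤ 2.29180 < 1.9 is false → out

4, 5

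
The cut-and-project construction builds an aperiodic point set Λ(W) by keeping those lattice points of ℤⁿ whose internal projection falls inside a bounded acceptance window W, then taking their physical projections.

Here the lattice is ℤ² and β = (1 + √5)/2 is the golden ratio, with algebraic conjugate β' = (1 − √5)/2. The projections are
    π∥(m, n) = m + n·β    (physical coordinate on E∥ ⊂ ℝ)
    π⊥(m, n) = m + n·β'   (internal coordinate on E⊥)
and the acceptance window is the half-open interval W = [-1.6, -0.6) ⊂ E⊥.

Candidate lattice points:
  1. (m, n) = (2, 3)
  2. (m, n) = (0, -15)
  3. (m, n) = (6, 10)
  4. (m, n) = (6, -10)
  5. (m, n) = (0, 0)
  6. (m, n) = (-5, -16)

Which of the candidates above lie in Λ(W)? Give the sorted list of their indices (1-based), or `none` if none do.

Compute β' = (1−√5)/2 = -0.618034, so π⊥(m,n) = m -0.618034·n.
[1] lift (2,3): star map gives 0.145898; window check -1.6 ≤ 0.145898 < -0.6 is false → out
[2] lift (0,-15): star map gives 9.270510; window check -1.6 ≤ 9.270510 < -0.6 is false → out
[3] lift (6,10): star map gives -0.180340; window check -1.6 ≤ -0.180340 < -0.6 is false → out
[4] lift (6,-10): star map gives 12.180340; window check -1.6 ≤ 12.180340 < -0.6 is false → out
[5] lift (0,0): star map gives 0.000000; window check -1.6 ≤ 0.000000 < -0.6 is false → out
[6] lift (-5,-16): star map gives 4.888544; window check -1.6 ≤ 4.888544 < -0.6 is false → out

none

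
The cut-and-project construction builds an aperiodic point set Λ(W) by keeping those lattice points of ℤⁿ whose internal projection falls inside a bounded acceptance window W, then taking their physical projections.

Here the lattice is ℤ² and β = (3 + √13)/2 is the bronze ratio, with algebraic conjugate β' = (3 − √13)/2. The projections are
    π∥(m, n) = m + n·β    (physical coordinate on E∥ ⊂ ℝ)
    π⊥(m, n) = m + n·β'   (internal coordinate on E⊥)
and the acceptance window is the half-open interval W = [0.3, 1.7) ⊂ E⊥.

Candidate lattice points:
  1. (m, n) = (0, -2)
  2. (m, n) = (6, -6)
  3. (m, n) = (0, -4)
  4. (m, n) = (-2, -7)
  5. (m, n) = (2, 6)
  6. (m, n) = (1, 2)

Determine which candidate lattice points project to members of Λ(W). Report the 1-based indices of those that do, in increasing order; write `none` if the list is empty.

β' = (3−√13)/2 ≈ -0.30278.
#1 (0,-2): internal coord 0 + (-2)·β' = +0.60555; +0.60555 ∈ [0.3, 1.7) → IN Λ
#2 (6,-6): internal coord 6 + (-6)·β' = +7.81665; +7.81665 ∉ [0.3, 1.7) → out
#3 (0,-4): internal coord 0 + (-4)·β' = +1.21110; +1.21110 ∈ [0.3, 1.7) → IN Λ
#4 (-2,-7): internal coord -2 + (-7)·β' = +0.11943; +0.11943 ∉ [0.3, 1.7) → out
#5 (2,6): internal coord 2 + (6)·β' = +0.18335; +0.18335 ∉ [0.3, 1.7) → out
#6 (1,2): internal coord 1 + (2)·β' = +0.39445; +0.39445 ∈ [0.3, 1.7) → IN Λ

1, 3, 6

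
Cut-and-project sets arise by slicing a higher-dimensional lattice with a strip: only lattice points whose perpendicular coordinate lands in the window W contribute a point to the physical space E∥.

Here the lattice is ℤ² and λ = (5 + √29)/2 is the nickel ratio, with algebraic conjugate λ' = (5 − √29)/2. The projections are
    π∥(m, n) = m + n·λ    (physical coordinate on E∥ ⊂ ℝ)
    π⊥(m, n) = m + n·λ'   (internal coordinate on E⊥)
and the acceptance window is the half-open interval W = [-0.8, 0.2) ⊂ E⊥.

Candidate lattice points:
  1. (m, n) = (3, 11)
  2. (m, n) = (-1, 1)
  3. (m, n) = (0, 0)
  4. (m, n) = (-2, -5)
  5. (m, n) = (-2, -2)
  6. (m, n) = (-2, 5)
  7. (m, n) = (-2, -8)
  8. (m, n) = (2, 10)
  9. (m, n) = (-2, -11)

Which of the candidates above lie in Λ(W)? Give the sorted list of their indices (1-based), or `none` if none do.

λ' = (5−√29)/2 ≈ -0.192582.
candidate 1: (m,n)=(3,11) → π∥ = 3+11·λ ≈ 60.118406, π⊥ = 3+11·λ' ≈ 0.881594 ∉ [-0.8, 0.2) ⇒ out
candidate 2: (m,n)=(-1,1) → π∥ = -1+1·λ ≈ 4.192582, π⊥ = -1+1·λ' ≈ -1.192582 ∉ [-0.8, 0.2) ⇒ out
candidate 3: (m,n)=(0,0) → π∥ = 0+0·λ ≈ 0.000000, π⊥ = 0+0·λ' ≈ 0.000000 ∈ [-0.8, 0.2) ⇒ IN Λ
candidate 4: (m,n)=(-2,-5) → π∥ = -2-5·λ ≈ -27.962912, π⊥ = -2-5·λ' ≈ -1.037088 ∉ [-0.8, 0.2) ⇒ out
candidate 5: (m,n)=(-2,-2) → π∥ = -2-2·λ ≈ -12.385165, π⊥ = -2-2·λ' ≈ -1.614835 ∉ [-0.8, 0.2) ⇒ out
candidate 6: (m,n)=(-2,5) → π∥ = -2+5·λ ≈ 23.962912, π⊥ = -2+5·λ' ≈ -2.962912 ∉ [-0.8, 0.2) ⇒ out
candidate 7: (m,n)=(-2,-8) → π∥ = -2-8·λ ≈ -43.540659, π⊥ = -2-8·λ' ≈ -0.459341 ∈ [-0.8, 0.2) ⇒ IN Λ
candidate 8: (m,n)=(2,10) → π∥ = 2+10·λ ≈ 53.925824, π⊥ = 2+10·λ' ≈ 0.074176 ∈ [-0.8, 0.2) ⇒ IN Λ
candidate 9: (m,n)=(-2,-11) → π∥ = -2-11·λ ≈ -59.118406, π⊥ = -2-11·λ' ≈ 0.118406 ∈ [-0.8, 0.2) ⇒ IN Λ

3, 7, 8, 9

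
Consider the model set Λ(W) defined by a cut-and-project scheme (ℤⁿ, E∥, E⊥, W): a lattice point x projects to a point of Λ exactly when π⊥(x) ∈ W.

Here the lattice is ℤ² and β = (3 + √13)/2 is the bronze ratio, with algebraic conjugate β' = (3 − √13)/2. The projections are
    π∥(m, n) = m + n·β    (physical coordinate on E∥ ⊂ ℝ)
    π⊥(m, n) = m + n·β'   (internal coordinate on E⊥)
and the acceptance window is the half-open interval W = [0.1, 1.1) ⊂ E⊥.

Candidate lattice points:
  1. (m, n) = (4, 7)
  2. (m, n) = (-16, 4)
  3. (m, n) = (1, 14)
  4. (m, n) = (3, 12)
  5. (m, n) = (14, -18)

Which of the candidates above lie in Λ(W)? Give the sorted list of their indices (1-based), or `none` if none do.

Compute β' = (3−√13)/2 = -0.3028, so π⊥(m,n) = m -0.3028·n.
[1] lift (4,7): star map gives 1.8806; window check 0.1 ≤ 1.8806 < 1.1 is false → out
[2] lift (-16,4): star map gives -17.2111; window check 0.1 ≤ -17.2111 < 1.1 is false → out
[3] lift (1,14): star map gives -3.2389; window check 0.1 ≤ -3.2389 < 1.1 is false → out
[4] lift (3,12): star map gives -0.6333; window check 0.1 ≤ -0.6333 < 1.1 is false → out
[5] lift (14,-18): star map gives 19.4500; window check 0.1 ≤ 19.4500 < 1.1 is false → out

none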